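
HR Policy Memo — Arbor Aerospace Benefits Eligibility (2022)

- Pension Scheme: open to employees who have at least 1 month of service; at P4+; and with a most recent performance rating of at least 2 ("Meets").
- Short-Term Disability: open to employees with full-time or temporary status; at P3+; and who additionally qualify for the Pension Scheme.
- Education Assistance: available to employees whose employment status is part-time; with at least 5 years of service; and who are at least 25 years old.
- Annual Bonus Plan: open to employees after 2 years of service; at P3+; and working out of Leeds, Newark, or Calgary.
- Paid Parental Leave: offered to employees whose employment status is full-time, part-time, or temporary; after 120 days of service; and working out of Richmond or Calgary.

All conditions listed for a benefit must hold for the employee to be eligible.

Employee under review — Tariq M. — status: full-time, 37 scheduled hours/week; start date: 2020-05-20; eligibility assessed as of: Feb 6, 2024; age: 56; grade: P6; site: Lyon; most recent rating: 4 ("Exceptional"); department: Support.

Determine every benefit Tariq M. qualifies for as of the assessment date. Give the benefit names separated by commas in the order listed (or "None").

Service from 2020-05-20 to Feb 6, 2024: 1357 days.
Pension Scheme — service 1357 days ≥ 1 month (≈30 days) ✓; grade P6 ≥ P4 ✓; rating 4 ≥ 2 ✓ → eligible.
Short-Term Disability — status full-time ✓; grade P6 ≥ P3 ✓; eligible for Pension Scheme ✓ → eligible.
Education Assistance — status full-time ✗ (requires part-time) → not eligible.
Annual Bonus Plan — service 1357 days ≥ 2 years (≈730 days) ✓; grade P6 ≥ P3 ✓; site Lyon ✗ (not Leeds, Newark, or Calgary) → not eligible.
Paid Parental Leave — status full-time ✓; service 1357 days ≥ 120 days ✓; site Lyon ✗ (not Richmond or Calgary) → not eligible.

Pension Scheme, Short-Term Disability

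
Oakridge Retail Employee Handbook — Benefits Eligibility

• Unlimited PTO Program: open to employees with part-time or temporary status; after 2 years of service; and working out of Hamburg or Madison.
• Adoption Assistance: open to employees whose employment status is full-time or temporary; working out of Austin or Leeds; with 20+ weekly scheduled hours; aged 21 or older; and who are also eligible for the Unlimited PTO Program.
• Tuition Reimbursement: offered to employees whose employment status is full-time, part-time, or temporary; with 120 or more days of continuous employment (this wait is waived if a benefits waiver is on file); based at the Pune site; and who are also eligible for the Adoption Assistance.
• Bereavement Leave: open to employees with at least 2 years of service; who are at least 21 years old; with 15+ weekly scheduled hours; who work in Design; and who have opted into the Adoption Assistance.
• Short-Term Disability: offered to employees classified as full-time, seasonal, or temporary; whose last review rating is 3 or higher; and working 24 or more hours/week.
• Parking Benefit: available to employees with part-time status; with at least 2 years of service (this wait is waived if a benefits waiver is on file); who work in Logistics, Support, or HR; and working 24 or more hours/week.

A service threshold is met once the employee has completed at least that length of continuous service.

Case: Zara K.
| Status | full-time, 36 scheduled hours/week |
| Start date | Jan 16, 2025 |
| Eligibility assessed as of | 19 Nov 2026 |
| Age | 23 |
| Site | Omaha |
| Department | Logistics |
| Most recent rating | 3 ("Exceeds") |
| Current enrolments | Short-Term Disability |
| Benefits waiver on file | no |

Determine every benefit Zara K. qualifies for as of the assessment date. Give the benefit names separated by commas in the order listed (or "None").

Service from Jan 16, 2025 to 19 Nov 2026: 672 days.
Unlimited PTO Program — status full-time ✗ (requires part-time or temporary) → not eligible.
Adoption Assistance — status full-time ✓; site Omaha ✗ (not Austin or Leeds) → not eligible.
Tuition Reimbursement — status full-time ✓; no waiver, service 672 days ≥ 120 days ✓; site Omaha ✗ (not Pune) → not eligible.
Bereavement Leave — service 672 days < 2 years (≈730 days) ✗ → not eligible.
Short-Term Disability — status full-time ✓; rating 3 ≥ 3 ✓; 36 hrs/wk ≥ 24 ✓ → eligible.
Parking Benefit — status full-time ✗ (requires part-time) → not eligible.

Short-Term Disability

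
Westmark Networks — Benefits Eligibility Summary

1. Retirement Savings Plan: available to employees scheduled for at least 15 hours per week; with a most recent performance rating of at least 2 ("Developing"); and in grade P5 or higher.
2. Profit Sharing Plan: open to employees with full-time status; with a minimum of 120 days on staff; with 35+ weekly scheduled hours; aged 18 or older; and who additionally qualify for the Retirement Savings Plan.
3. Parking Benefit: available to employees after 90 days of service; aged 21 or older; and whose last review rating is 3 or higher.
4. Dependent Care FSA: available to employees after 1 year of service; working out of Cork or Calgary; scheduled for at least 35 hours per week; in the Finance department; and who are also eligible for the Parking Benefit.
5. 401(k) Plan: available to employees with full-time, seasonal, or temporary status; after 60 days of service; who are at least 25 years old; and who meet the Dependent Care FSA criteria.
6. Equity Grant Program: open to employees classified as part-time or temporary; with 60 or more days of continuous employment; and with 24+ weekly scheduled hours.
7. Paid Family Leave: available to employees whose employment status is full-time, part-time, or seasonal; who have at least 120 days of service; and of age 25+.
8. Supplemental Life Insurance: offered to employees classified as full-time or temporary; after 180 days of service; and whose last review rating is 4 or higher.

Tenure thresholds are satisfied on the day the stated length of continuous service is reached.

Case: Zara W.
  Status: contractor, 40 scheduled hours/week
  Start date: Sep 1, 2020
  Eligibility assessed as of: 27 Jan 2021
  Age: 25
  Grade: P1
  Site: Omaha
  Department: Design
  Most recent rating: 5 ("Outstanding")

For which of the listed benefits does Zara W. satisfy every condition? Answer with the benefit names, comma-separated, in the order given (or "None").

Parking Benefit

Service from Sep 1, 2020 to 27 Jan 2021: 148 days.
Retirement Savings Plan — 40 hrs/wk ≥ 15 ✓; rating 5 ≥ 2 ✓; grade P1 < P5 ✗ → not eligible.
Profit Sharing Plan — status contractor ✗ (requires full-time) → not eligible.
Parking Benefit — service 148 days ≥ 90 days ✓; age 25 ≥ 21 ✓; rating 5 ≥ 3 ✓ → eligible.
Dependent Care FSA — service 148 days < 1 year (≈365 days) ✗ → not eligible.
401(k) Plan — status contractor ✗ (requires full-time, seasonal, or temporary) → not eligible.
Equity Grant Program — status contractor ✗ (requires part-time or temporary) → not eligible.
Paid Family Leave — status contractor ✗ (requires full-time, part-time, or seasonal) → not eligible.
Supplemental Life Insurance — status contractor ✗ (requires full-time or temporary) → not eligible.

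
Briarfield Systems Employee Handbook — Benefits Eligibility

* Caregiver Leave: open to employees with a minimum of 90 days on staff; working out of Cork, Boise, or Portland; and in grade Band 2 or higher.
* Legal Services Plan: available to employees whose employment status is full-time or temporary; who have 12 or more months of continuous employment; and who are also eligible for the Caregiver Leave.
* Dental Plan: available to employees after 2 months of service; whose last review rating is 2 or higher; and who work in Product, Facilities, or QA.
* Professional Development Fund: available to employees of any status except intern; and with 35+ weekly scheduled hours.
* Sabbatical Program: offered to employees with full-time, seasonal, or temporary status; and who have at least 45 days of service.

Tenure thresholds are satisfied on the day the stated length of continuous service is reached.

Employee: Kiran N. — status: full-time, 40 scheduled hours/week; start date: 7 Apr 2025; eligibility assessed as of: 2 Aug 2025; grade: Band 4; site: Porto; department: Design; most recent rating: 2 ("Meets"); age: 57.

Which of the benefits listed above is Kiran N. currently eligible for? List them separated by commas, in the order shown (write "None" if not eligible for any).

Professional Development Fund, Sabbatical Program

Service from 7 Apr 2025 to 2 Aug 2025: 117 days.
Caregiver Leave — service 117 days ≥ 90 days ✓; site Porto ✗ (not Cork, Boise, or Portland) → not eligible.
Legal Services Plan — status full-time ✓; service 117 days < 12 months (≈360 days) ✗ → not eligible.
Dental Plan — service 117 days ≥ 2 months (≈60 days) ✓; rating 2 ≥ 2 ✓; dept Design ✗ → not eligible.
Professional Development Fund — status full-time ✓ (not excluded); 40 hrs/wk ≥ 35 ✓ → eligible.
Sabbatical Program — status full-time ✓; service 117 days ≥ 45 days ✓ → eligible.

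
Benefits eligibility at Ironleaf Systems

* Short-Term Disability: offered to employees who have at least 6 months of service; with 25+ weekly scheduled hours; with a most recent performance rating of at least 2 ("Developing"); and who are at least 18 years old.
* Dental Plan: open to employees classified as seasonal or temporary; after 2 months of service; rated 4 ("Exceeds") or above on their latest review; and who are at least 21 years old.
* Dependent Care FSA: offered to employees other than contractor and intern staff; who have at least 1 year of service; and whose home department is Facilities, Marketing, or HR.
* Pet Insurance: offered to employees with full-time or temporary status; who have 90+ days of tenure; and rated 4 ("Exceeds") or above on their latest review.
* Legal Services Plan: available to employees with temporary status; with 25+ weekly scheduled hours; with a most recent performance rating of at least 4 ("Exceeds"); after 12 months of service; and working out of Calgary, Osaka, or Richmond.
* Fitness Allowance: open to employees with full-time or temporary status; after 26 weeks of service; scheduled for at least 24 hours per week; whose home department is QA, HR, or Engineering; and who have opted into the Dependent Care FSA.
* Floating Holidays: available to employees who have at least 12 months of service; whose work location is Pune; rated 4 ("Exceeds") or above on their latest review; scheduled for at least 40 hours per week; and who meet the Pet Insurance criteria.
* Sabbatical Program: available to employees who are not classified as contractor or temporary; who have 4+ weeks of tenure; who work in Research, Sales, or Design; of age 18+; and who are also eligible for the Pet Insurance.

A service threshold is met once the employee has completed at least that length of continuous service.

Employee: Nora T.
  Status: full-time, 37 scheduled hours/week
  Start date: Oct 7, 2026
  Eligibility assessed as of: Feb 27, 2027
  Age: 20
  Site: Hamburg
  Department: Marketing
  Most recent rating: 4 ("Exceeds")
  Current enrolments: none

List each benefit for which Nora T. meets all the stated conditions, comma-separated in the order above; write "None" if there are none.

Service from Oct 7, 2026 to Feb 27, 2027: 143 days.
Short-Term Disability — service 143 days < 6 months (≈180 days) ✗ → not eligible.
Dental Plan — status full-time ✗ (requires seasonal or temporary) → not eligible.
Dependent Care FSA — status full-time ✓ (not excluded); service 143 days < 1 year (≈365 days) ✗ → not eligible.
Pet Insurance — status full-time ✓; service 143 days ≥ 90 days ✓; rating 4 ≥ 4 ✓ → eligible.
Legal Services Plan — status full-time ✗ (requires temporary) → not eligible.
Fitness Allowance — status full-time ✓; service 143 days < 26 weeks (≈182 days) ✗ → not eligible.
Floating Holidays — service 143 days < 12 months (≈360 days) ✗ → not eligible.
Sabbatical Program — status full-time ✓ (not excluded); service 143 days ≥ 4 weeks (≈28 days) ✓; dept Marketing ✗ → not eligible.

Pet Insurance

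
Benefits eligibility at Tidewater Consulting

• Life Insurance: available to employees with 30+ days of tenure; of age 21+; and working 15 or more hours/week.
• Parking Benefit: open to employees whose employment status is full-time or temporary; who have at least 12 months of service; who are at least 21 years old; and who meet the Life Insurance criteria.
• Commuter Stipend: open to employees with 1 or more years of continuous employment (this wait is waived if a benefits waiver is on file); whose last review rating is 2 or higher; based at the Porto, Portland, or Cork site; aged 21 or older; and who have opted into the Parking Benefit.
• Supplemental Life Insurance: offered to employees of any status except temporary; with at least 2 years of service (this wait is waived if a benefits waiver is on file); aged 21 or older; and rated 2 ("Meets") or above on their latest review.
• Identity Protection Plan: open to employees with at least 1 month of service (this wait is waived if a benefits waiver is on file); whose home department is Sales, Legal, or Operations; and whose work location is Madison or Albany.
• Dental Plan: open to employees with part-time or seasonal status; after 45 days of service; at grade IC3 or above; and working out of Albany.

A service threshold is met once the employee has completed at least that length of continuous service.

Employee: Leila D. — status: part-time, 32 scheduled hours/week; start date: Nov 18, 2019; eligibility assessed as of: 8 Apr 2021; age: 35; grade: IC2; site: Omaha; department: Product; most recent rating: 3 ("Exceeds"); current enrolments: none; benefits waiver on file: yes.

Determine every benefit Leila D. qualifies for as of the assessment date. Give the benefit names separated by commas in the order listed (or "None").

Life Insurance, Supplemental Life Insurance

Service from Nov 18, 2019 to 8 Apr 2021: 507 days.
Life Insurance — service 507 days ≥ 30 days ✓; age 35 ≥ 21 ✓; 32 hrs/wk ≥ 15 ✓ → eligible.
Parking Benefit — status part-time ✗ (requires full-time or temporary) → not eligible.
Commuter Stipend — benefits waiver on file ✓; rating 3 ≥ 2 ✓; site Omaha ✗ (not Porto, Portland, or Cork) → not eligible.
Supplemental Life Insurance — status part-time ✓ (not excluded); benefits waiver on file ✓; age 35 ≥ 21 ✓; rating 3 ≥ 2 ✓ → eligible.
Identity Protection Plan — benefits waiver on file ✓; dept Product ✗ → not eligible.
Dental Plan — status part-time ✓; service 507 days ≥ 45 days ✓; grade IC2 < IC3 ✗ → not eligible.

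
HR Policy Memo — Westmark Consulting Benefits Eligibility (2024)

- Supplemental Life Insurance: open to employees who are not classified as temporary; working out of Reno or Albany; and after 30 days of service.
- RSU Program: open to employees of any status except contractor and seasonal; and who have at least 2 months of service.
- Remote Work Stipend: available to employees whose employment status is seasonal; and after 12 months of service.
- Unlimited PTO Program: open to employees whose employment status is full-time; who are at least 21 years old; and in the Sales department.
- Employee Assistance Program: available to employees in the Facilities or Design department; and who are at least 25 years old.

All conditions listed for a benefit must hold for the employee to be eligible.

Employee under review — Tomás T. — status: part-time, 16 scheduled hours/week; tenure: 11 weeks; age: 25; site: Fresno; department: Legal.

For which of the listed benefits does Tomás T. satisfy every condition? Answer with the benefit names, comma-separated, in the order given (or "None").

RSU Program

Supplemental Life Insurance — status part-time ✓ (not excluded); site Fresno ✗ (not Reno or Albany) → not eligible.
RSU Program — status part-time ✓ (not excluded); service 11 weeks ≥ 2 months (≈60 days) ✓ → eligible.
Remote Work Stipend — status part-time ✗ (requires seasonal) → not eligible.
Unlimited PTO Program — status part-time ✗ (requires full-time) → not eligible.
Employee Assistance Program — dept Legal ✗ → not eligible.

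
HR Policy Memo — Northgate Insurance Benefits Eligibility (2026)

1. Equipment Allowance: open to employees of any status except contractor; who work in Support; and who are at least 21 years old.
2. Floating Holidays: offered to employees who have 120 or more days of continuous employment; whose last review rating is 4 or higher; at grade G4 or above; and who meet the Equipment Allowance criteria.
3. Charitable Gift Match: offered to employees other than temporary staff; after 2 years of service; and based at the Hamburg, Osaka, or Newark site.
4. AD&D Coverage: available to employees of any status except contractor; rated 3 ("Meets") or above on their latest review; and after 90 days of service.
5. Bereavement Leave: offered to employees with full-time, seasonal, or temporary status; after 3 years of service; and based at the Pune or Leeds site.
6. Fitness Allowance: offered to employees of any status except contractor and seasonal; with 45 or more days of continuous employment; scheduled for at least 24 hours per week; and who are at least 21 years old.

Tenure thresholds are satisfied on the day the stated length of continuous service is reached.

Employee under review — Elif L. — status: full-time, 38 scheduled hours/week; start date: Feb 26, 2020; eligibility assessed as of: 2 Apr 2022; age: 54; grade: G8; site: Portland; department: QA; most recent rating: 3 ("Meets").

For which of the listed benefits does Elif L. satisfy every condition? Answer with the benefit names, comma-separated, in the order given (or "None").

Service from Feb 26, 2020 to 2 Apr 2022: 766 days.
Equipment Allowance — status full-time ✓ (not excluded); dept QA ✗ → not eligible.
Floating Holidays — service 766 days ≥ 120 days ✓; rating 3 < 4 ✗ → not eligible.
Charitable Gift Match — status full-time ✓ (not excluded); service 766 days ≥ 2 years (≈730 days) ✓; site Portland ✗ (not Hamburg, Osaka, or Newark) → not eligible.
AD&D Coverage — status full-time ✓ (not excluded); rating 3 ≥ 3 ✓; service 766 days ≥ 90 days ✓ → eligible.
Bereavement Leave — status full-time ✓; service 766 days < 3 years (≈1095 days) ✗ → not eligible.
Fitness Allowance — status full-time ✓ (not excluded); service 766 days ≥ 45 days ✓; 38 hrs/wk ≥ 24 ✓; age 54 ≥ 21 ✓ → eligible.

AD&D Coverage, Fitness Allowance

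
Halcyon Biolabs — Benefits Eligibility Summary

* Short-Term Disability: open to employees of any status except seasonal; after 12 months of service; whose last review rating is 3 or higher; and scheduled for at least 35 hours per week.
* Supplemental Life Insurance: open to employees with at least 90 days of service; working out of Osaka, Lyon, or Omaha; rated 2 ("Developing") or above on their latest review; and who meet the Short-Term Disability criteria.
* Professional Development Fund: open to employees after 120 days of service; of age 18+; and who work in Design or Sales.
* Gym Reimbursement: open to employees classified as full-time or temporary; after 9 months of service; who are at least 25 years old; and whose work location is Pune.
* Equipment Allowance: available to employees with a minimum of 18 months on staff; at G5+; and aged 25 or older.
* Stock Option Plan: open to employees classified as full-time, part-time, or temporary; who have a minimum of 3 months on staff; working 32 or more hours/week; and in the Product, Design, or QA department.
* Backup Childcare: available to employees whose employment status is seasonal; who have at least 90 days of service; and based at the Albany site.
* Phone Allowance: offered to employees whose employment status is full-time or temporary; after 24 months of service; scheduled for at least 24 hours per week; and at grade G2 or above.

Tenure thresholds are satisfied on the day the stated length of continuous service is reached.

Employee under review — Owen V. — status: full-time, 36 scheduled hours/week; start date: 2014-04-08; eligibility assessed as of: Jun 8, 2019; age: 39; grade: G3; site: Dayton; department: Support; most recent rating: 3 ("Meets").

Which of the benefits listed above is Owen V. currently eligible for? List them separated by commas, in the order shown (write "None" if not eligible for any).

Service from 2014-04-08 to Jun 8, 2019: 1887 days.
Short-Term Disability — status full-time ✓ (not excluded); service 1887 days ≥ 12 months (≈360 days) ✓; rating 3 ≥ 3 ✓; 36 hrs/wk ≥ 35 ✓ → eligible.
Supplemental Life Insurance — service 1887 days ≥ 90 days ✓; site Dayton ✗ (not Osaka, Lyon, or Omaha) → not eligible.
Professional Development Fund — service 1887 days ≥ 120 days ✓; age 39 ≥ 18 ✓; dept Support ✗ → not eligible.
Gym Reimbursement — status full-time ✓; service 1887 days ≥ 9 months (≈270 days) ✓; age 39 ≥ 25 ✓; site Dayton ✗ (not Pune) → not eligible.
Equipment Allowance — service 1887 days ≥ 18 months (≈540 days) ✓; grade G3 < G5 ✗ → not eligible.
Stock Option Plan — status full-time ✓; service 1887 days ≥ 3 months (≈90 days) ✓; 36 hrs/wk ≥ 32 ✓; dept Support ✗ → not eligible.
Backup Childcare — status full-time ✗ (requires seasonal) → not eligible.
Phone Allowance — status full-time ✓; service 1887 days ≥ 24 months (≈720 days) ✓; 36 hrs/wk ≥ 24 ✓; grade G3 ≥ G2 ✓ → eligible.

Short-Term Disability, Phone Allowance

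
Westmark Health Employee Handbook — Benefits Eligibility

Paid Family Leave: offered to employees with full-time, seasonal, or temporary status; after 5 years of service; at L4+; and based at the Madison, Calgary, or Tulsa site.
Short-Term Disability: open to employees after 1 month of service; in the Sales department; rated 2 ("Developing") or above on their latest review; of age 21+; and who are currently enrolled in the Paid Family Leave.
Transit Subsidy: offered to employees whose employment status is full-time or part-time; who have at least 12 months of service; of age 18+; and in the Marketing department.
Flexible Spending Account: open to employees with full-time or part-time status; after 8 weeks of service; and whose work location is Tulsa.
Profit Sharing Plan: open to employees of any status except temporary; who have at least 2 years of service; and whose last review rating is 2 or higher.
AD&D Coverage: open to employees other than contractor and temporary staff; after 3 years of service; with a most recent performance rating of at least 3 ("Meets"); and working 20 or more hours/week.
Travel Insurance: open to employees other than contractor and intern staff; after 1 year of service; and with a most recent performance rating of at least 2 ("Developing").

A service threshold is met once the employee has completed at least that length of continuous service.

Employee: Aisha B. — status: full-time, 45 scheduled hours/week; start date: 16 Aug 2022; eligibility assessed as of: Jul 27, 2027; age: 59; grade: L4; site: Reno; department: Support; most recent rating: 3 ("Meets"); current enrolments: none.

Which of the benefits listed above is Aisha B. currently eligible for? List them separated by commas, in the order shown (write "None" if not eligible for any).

Profit Sharing Plan, AD&D Coverage, Travel Insurance

Service from 16 Aug 2022 to Jul 27, 2027: 1806 days.
Paid Family Leave — status full-time ✓; service 1806 days < 5 years (≈1825 days) ✗ → not eligible.
Short-Term Disability — service 1806 days ≥ 1 month (≈30 days) ✓; dept Support ✗ → not eligible.
Transit Subsidy — status full-time ✓; service 1806 days ≥ 12 months (≈360 days) ✓; age 59 ≥ 18 ✓; dept Support ✗ → not eligible.
Flexible Spending Account — status full-time ✓; service 1806 days ≥ 8 weeks (≈56 days) ✓; site Reno ✗ (not Tulsa) → not eligible.
Profit Sharing Plan — status full-time ✓ (not excluded); service 1806 days ≥ 2 years (≈730 days) ✓; rating 3 ≥ 2 ✓ → eligible.
AD&D Coverage — status full-time ✓ (not excluded); service 1806 days ≥ 3 years (≈1095 days) ✓; rating 3 ≥ 3 ✓; 45 hrs/wk ≥ 20 ✓ → eligible.
Travel Insurance — status full-time ✓ (not excluded); service 1806 days ≥ 1 year (≈365 days) ✓; rating 3 ≥ 2 ✓ → eligible.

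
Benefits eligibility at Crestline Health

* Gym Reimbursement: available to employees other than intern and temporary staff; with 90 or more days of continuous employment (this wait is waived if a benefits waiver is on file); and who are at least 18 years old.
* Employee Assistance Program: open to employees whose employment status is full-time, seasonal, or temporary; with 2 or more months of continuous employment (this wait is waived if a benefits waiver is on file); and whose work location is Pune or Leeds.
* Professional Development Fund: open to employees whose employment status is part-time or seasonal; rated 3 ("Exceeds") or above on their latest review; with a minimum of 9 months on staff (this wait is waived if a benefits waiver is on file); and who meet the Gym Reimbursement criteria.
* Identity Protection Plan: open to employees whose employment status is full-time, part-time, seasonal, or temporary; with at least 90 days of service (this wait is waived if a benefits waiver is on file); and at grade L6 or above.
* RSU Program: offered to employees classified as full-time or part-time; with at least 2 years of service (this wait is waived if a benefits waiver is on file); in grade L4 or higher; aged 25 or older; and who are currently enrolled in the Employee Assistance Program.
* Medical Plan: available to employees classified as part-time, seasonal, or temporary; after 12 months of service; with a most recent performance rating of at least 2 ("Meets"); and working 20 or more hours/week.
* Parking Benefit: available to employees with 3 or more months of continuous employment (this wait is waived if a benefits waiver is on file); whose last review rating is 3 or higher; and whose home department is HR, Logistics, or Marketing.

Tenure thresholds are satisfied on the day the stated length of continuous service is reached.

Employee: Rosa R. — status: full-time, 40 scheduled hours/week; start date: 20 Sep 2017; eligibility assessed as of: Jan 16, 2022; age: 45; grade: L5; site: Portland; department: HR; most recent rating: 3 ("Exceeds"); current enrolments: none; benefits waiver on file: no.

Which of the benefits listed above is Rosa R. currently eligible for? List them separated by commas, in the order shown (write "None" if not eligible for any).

Service from 20 Sep 2017 to Jan 16, 2022: 1579 days.
Gym Reimbursement — status full-time ✓ (not excluded); no waiver, service 1579 days ≥ 90 days ✓; age 45 ≥ 18 ✓ → eligible.
Employee Assistance Program — status full-time ✓; no waiver, service 1579 days ≥ 2 months (≈60 days) ✓; site Portland ✗ (not Pune or Leeds) → not eligible.
Professional Development Fund — status full-time ✗ (requires part-time or seasonal) → not eligible.
Identity Protection Plan — status full-time ✓; no waiver, service 1579 days ≥ 90 days ✓; grade L5 < L6 ✗ → not eligible.
RSU Program — status full-time ✓; no waiver, service 1579 days ≥ 2 years (≈730 days) ✓; grade L5 ≥ L4 ✓; age 45 ≥ 25 ✓; not enrolled in Employee Assistance Program ✗ → not eligible.
Medical Plan — status full-time ✗ (requires part-time, seasonal, or temporary) → not eligible.
Parking Benefit — no waiver, service 1579 days ≥ 3 months (≈90 days) ✓; rating 3 ≥ 3 ✓; dept HR ✓ → eligible.

Gym Reimbursement, Parking Benefit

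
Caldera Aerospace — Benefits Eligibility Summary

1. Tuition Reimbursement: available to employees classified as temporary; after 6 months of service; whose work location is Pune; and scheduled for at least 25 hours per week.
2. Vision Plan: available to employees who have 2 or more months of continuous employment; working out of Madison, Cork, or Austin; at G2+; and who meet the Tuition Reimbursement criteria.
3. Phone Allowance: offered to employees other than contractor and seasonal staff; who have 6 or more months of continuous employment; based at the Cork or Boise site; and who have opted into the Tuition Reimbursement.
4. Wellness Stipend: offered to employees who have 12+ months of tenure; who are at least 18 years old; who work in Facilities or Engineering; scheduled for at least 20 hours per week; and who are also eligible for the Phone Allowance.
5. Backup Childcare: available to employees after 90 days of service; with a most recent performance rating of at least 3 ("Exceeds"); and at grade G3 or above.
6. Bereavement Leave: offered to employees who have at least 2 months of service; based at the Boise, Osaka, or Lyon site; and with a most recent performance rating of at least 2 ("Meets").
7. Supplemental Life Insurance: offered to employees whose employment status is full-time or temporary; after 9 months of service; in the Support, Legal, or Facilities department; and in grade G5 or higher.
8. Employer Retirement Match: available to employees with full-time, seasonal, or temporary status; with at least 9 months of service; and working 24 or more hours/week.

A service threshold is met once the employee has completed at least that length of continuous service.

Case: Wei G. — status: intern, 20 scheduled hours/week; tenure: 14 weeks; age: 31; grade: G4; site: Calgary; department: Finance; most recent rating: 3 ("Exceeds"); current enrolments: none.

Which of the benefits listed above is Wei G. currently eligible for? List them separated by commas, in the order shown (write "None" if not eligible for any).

Backup Childcare

Tuition Reimbursement — status intern ✗ (requires temporary) → not eligible.
Vision Plan — service 14 weeks ≥ 2 months (≈60 days) ✓; site Calgary ✗ (not Madison, Cork, or Austin) → not eligible.
Phone Allowance — status intern ✓ (not excluded); service 14 weeks < 6 months (≈180 days) ✗ → not eligible.
Wellness Stipend — service 14 weeks < 12 months (≈360 days) ✗ → not eligible.
Backup Childcare — service 14 weeks ≥ 90 days ✓; rating 3 ≥ 3 ✓; grade G4 ≥ G3 ✓ → eligible.
Bereavement Leave — service 14 weeks ≥ 2 months (≈60 days) ✓; site Calgary ✗ (not Boise, Osaka, or Lyon) → not eligible.
Supplemental Life Insurance — status intern ✗ (requires full-time or temporary) → not eligible.
Employer Retirement Match — status intern ✗ (requires full-time, seasonal, or temporary) → not eligible.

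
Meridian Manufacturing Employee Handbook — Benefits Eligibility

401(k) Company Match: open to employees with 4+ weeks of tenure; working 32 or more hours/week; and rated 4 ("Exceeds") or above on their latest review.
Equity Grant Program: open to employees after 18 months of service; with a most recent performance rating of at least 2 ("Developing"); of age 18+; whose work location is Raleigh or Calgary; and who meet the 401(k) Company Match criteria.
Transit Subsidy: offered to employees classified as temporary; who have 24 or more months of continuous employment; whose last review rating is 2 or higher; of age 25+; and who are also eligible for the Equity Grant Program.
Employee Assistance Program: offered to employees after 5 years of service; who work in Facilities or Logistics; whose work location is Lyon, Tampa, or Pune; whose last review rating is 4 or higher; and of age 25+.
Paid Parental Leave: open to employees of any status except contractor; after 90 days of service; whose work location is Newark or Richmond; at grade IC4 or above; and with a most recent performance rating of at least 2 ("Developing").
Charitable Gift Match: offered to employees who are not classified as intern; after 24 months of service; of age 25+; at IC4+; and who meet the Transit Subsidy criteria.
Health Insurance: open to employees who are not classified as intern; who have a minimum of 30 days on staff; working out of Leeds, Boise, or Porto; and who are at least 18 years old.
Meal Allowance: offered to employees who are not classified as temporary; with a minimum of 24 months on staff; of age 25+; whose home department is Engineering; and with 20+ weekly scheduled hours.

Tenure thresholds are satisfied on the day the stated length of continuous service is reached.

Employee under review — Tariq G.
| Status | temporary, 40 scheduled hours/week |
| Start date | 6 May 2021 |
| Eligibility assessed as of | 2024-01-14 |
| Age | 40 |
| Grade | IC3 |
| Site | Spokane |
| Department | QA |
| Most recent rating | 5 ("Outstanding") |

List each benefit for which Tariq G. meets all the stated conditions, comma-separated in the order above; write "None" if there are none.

401(k) Company Match

Service from 6 May 2021 to 2024-01-14: 983 days.
401(k) Company Match — service 983 days ≥ 4 weeks (≈28 days) ✓; 40 hrs/wk ≥ 32 ✓; rating 5 ≥ 4 ✓ → eligible.
Equity Grant Program — service 983 days ≥ 18 months (≈540 days) ✓; rating 5 ≥ 2 ✓; age 40 ≥ 18 ✓; site Spokane ✗ (not Raleigh or Calgary) → not eligible.
Transit Subsidy — status temporary ✓; service 983 days ≥ 24 months (≈720 days) ✓; rating 5 ≥ 2 ✓; age 40 ≥ 25 ✓; not eligible for Equity Grant Program ✗ → not eligible.
Employee Assistance Program — service 983 days < 5 years (≈1825 days) ✗ → not eligible.
Paid Parental Leave — status temporary ✓ (not excluded); service 983 days ≥ 90 days ✓; site Spokane ✗ (not Newark or Richmond) → not eligible.
Charitable Gift Match — status temporary ✓ (not excluded); service 983 days ≥ 24 months (≈720 days) ✓; age 40 ≥ 25 ✓; grade IC3 < IC4 ✗ → not eligible.
Health Insurance — status temporary ✓ (not excluded); service 983 days ≥ 30 days ✓; site Spokane ✗ (not Leeds, Boise, or Porto) → not eligible.
Meal Allowance — status temporary ✗ (excluded) → not eligible.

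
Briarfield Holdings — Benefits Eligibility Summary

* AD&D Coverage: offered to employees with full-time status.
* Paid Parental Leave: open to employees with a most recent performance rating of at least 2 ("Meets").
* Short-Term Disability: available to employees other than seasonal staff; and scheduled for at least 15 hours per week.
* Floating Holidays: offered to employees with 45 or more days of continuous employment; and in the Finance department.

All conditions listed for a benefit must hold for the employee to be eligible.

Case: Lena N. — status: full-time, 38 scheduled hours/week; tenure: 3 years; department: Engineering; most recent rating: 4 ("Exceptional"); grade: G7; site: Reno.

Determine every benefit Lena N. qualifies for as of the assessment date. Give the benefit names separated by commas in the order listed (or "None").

AD&D Coverage — status full-time ✓ → eligible.
Paid Parental Leave — rating 4 ≥ 2 ✓ → eligible.
Short-Term Disability — status full-time ✓ (not excluded); 38 hrs/wk ≥ 15 ✓ → eligible.
Floating Holidays — service 3 years ≥ 45 days ✓; dept Engineering ✗ → not eligible.

AD&D Coverage, Paid Parental Leave, Short-Term Disability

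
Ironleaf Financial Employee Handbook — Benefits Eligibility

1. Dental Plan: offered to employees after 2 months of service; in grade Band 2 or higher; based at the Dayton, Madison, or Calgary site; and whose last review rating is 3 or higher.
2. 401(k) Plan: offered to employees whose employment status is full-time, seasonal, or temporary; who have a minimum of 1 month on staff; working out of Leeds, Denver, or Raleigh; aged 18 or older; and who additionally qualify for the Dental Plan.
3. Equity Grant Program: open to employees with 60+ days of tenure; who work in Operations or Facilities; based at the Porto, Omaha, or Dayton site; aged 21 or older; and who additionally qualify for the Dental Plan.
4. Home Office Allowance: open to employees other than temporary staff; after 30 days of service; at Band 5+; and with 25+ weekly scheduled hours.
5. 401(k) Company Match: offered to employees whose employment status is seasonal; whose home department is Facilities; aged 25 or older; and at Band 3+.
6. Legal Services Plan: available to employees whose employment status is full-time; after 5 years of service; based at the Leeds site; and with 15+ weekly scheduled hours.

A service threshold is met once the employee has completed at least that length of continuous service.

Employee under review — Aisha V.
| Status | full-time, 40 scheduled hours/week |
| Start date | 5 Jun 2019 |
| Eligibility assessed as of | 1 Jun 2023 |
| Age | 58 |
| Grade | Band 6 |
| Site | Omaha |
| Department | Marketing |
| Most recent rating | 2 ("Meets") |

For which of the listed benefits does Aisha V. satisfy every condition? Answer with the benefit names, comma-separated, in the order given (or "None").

Service from 5 Jun 2019 to 1 Jun 2023: 1457 days.
Dental Plan — service 1457 days ≥ 2 months (≈60 days) ✓; grade Band 6 ≥ Band 2 ✓; site Omaha ✗ (not Dayton, Madison, or Calgary) → not eligible.
401(k) Plan — status full-time ✓; service 1457 days ≥ 1 month (≈30 days) ✓; site Omaha ✗ (not Leeds, Denver, or Raleigh) → not eligible.
Equity Grant Program — service 1457 days ≥ 60 days ✓; dept Marketing ✗ → not eligible.
Home Office Allowance — status full-time ✓ (not excluded); service 1457 days ≥ 30 days ✓; grade Band 6 ≥ Band 5 ✓; 40 hrs/wk ≥ 25 ✓ → eligible.
401(k) Company Match — status full-time ✗ (requires seasonal) → not eligible.
Legal Services Plan — status full-time ✓; service 1457 days < 5 years (≈1825 days) ✗ → not eligible.

Home Office Allowance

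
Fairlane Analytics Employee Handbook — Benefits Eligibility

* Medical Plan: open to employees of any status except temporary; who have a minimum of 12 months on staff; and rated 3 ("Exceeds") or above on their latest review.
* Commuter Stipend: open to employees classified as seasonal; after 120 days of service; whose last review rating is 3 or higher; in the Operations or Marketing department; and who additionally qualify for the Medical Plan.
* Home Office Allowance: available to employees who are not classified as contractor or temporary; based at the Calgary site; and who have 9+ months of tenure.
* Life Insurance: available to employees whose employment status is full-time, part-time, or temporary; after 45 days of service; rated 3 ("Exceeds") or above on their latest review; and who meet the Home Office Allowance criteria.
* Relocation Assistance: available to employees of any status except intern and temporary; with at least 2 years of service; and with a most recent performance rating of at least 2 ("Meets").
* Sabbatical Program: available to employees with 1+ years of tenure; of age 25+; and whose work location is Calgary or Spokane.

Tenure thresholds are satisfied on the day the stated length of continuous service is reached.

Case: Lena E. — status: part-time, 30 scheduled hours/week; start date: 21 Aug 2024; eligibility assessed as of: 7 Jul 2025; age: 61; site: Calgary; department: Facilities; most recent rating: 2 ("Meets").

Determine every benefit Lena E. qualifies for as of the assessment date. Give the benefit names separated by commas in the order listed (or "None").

Service from 21 Aug 2024 to 7 Jul 2025: 320 days.
Medical Plan — status part-time ✓ (not excluded); service 320 days < 12 months (≈360 days) ✗ → not eligible.
Commuter Stipend — status part-time ✗ (requires seasonal) → not eligible.
Home Office Allowance — status part-time ✓ (not excluded); site Calgary ✓; service 320 days ≥ 9 months (≈270 days) ✓ → eligible.
Life Insurance — status part-time ✓; service 320 days ≥ 45 days ✓; rating 2 < 3 ✗ → not eligible.
Relocation Assistance — status part-time ✓ (not excluded); service 320 days < 2 years (≈730 days) ✗ → not eligible.
Sabbatical Program — service 320 days < 1 year (≈365 days) ✗ → not eligible.

Home Office Allowance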